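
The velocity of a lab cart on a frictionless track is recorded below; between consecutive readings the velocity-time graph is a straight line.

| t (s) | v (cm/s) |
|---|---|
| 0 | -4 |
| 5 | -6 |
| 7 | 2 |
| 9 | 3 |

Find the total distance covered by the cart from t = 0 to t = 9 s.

35 cm

Total distance travelled is ∫|v| dt — sum the magnitudes of each area piece.
0–5 s: |½(-4 + -6)(5)| = 25 cm
5–7 s: v = 0 at t = 6.5 s; triangle areas 4.5 + 0.5 = 5 cm
7–9 s: |½(2 + 3)(2)| = 5 cm
Total distance = 35 cm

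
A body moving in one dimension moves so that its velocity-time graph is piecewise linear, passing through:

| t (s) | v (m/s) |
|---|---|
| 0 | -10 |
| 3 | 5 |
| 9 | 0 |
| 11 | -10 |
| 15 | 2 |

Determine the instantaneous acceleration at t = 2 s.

5 m/s²

Acceleration is the slope of the v-t graph on 0–3 s: (5 − -10)/(3 − 0) = 5 m/s².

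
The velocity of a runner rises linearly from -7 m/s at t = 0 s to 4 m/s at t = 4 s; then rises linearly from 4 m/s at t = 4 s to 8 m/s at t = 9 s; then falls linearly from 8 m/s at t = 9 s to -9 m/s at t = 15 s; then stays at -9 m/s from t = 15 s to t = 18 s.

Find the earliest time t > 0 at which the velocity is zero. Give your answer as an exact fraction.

v changes sign on 0–4 s (from -7 to 4); the graph is linear there, so v = 0 at t = 0 + (7)·(4 − 0)/(4 − -7) = 28/11 s.

t = 28/11 s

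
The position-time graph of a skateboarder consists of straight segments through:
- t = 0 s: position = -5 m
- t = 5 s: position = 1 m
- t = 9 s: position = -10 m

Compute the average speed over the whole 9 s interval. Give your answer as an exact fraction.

17/9 m/s

Average speed = (total path length)/(elapsed time); on a piecewise-linear x-t graph the path length is Σ|Δx|.
0–5 s: |Δx| = |1 − -5| = 6 m
5–9 s: |Δx| = |-10 − 1| = 11 m
Total path = 17 m; average speed = 17/9 = 17/9 m/s.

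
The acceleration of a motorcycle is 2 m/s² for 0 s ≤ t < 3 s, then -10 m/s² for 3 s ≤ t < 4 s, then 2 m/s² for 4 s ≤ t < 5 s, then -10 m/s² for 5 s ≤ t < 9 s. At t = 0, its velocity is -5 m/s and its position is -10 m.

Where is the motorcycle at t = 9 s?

On each constant-a segment, Δv = aΔt and Δx = v₀Δt + ½aΔt²; chain segment to segment.
0–3 s: v starts -5 m/s; Δx = -5·3 + ½·2·3² = -6 m; v ends 1 m/s.
3–4 s: v starts 1 m/s; Δx = 1·1 + ½·-10·1² = -4 m; v ends -9 m/s.
4–5 s: v starts -9 m/s; Δx = -9·1 + ½·2·1² = -8 m; v ends -7 m/s.
5–9 s: v starts -7 m/s; Δx = -7·4 + ½·-10·4² = -108 m; v ends -47 m/s.
x(9) = -10 + Σ Δx = -136 m.

-136 m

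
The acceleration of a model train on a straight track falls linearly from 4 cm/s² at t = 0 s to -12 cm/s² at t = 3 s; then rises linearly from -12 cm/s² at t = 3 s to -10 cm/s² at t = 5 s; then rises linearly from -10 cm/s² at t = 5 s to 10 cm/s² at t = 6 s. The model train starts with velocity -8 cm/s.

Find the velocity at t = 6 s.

-42 cm/s

Δv equals the area under the a-t graph; then v = v₀ + Δv.
0–3 s: ½(4 + -12)(3) = -12 cm/s
3–5 s: ½(-12 + -10)(2) = -22 cm/s
5–6 s: ½(-10 + 10)(1) = 0 cm/s
Δv = -34 cm/s, so v(6) = -8 + (-34) = -42 cm/s.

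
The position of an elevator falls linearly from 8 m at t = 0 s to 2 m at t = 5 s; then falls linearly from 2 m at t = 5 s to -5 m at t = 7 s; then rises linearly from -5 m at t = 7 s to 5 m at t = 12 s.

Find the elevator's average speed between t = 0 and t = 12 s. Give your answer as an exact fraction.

23/12 m/s

Average speed = (total path length)/(elapsed time); on a piecewise-linear x-t graph the path length is Σ|Δx|.
0–5 s: |Δx| = |2 − 8| = 6 m
5–7 s: |Δx| = |-5 − 2| = 7 m
7–12 s: |Δx| = |5 − -5| = 10 m
Total path = 23 m; average speed = 23/12 = 23/12 m/s.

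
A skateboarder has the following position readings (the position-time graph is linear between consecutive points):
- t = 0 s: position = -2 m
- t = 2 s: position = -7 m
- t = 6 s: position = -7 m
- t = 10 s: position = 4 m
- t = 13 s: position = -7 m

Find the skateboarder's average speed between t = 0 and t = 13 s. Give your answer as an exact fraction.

Average speed = (total path length)/(elapsed time); on a piecewise-linear x-t graph the path length is Σ|Δx|.
0–2 s: |Δx| = |-7 − -2| = 5 m
2–6 s: |Δx| = |-7 − -7| = 0 m
6–10 s: |Δx| = |4 − -7| = 11 m
10–13 s: |Δx| = |-7 − 4| = 11 m
Total path = 27 m; average speed = 27/13 = 27/13 m/s.

27/13 m/s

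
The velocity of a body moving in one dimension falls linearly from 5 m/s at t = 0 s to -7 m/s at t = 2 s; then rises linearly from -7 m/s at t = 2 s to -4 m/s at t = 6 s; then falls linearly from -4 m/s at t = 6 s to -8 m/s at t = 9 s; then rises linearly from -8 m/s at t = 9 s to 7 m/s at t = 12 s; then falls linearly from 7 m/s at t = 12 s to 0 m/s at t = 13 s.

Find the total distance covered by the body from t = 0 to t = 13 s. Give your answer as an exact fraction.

Total distance travelled is ∫|v| dt — sum the magnitudes of each area piece.
0–2 s: v = 0 at t = 5/6 s; triangle areas 25/12 + 49/12 = 37/6 m
2–6 s: |½(-7 + -4)(4)| = 22 m
6–9 s: |½(-4 + -8)(3)| = 18 m
9–12 s: v = 0 at t = 10.6 s; triangle areas 6.4 + 4.9 = 11.3 m
12–13 s: |½(7 + 0)(1)| = 3.5 m
Total distance = 1829/30 m

1829/30 m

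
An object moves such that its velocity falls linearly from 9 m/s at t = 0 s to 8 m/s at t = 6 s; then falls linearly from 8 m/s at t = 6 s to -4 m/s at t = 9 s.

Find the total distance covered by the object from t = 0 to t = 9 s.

Total distance travelled is ∫|v| dt — sum the magnitudes of each area piece.
0–6 s: |½(9 + 8)(6)| = 51 m
6–9 s: v = 0 at t = 8 s; triangle areas 8 + 2 = 10 m
Total distance = 61 m

61 m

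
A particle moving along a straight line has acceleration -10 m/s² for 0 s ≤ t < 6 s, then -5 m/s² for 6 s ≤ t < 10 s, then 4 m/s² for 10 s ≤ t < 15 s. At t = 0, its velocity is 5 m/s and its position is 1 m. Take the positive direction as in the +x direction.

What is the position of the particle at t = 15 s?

On each constant-a segment, Δv = aΔt and Δx = v₀Δt + ½aΔt²; chain segment to segment.
0–6 s: v starts 5 m/s; Δx = 5·6 + ½·-10·6² = -150 m; v ends -55 m/s.
6–10 s: v starts -55 m/s; Δx = -55·4 + ½·-5·4² = -260 m; v ends -75 m/s.
10–15 s: v starts -75 m/s; Δx = -75·5 + ½·4·5² = -325 m; v ends -55 m/s.
x(15) = 1 + Σ Δx = -734 m.

-734 m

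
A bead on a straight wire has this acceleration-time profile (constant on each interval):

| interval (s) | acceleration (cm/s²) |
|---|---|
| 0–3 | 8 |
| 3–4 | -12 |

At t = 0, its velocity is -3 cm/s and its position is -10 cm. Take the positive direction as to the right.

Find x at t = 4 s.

On each constant-a segment, Δv = aΔt and Δx = v₀Δt + ½aΔt²; chain segment to segment.
0–3 s: v starts -3 cm/s; Δx = -3·3 + ½·8·3² = 27 cm; v ends 21 cm/s.
3–4 s: v starts 21 cm/s; Δx = 21·1 + ½·-12·1² = 15 cm; v ends 9 cm/s.
x(4) = -10 + Σ Δx = 32 cm.

32 cm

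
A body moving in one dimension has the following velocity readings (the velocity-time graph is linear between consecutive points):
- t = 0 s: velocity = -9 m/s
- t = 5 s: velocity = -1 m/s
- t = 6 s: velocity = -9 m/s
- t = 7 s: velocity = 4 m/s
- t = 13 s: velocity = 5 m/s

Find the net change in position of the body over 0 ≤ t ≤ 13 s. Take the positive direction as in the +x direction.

-5.5 m

Displacement is the signed area under the v-t curve.
0–5 s: ½(-9 + -1)(5) = -25 m
5–6 s: ½(-1 + -9)(1) = -5 m
6–7 s: ½(-9 + 4)(1) = -2.5 m
7–13 s: ½(4 + 5)(6) = 27 m
Net displacement = -5.5 m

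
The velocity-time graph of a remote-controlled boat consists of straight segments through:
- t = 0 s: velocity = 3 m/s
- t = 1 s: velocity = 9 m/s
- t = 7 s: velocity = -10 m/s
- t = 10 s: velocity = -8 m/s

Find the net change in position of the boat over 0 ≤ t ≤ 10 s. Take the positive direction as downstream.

-24 m

Displacement is the signed area under the v-t curve.
0–1 s: ½(3 + 9)(1) = 6 m
1–7 s: ½(9 + -10)(6) = -3 m
7–10 s: ½(-10 + -8)(3) = -27 m
Net displacement = -24 m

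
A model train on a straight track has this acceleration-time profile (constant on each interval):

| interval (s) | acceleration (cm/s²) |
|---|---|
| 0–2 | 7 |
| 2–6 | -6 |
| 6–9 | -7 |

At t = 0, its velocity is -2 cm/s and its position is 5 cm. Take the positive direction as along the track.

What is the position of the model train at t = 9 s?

-52.5 cm

On each constant-a segment, Δv = aΔt and Δx = v₀Δt + ½aΔt²; chain segment to segment.
0–2 s: v starts -2 cm/s; Δx = -2·2 + ½·7·2² = 10 cm; v ends 12 cm/s.
2–6 s: v starts 12 cm/s; Δx = 12·4 + ½·-6·4² = 0 cm; v ends -12 cm/s.
6–9 s: v starts -12 cm/s; Δx = -12·3 + ½·-7·3² = -67.5 cm; v ends -33 cm/s.
x(9) = 5 + Σ Δx = -52.5 cm.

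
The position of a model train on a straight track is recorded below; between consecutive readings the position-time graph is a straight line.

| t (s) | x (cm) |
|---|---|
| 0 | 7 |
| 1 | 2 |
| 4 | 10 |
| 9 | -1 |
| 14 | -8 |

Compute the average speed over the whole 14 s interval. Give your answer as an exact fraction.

Average speed = (total path length)/(elapsed time); on a piecewise-linear x-t graph the path length is Σ|Δx|.
0–1 s: |Δx| = |2 − 7| = 5 cm
1–4 s: |Δx| = |10 − 2| = 8 cm
4–9 s: |Δx| = |-1 − 10| = 11 cm
9–14 s: |Δx| = |-8 − -1| = 7 cm
Total path = 31 cm; average speed = 31/14 = 31/14 cm/s.

31/14 cm/s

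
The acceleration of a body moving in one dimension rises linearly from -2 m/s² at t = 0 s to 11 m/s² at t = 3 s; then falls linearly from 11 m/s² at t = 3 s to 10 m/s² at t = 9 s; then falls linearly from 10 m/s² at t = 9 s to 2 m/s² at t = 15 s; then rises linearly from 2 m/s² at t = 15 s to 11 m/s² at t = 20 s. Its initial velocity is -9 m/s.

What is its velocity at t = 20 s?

136 m/s

Δv equals the area under the a-t graph; then v = v₀ + Δv.
0–3 s: ½(-2 + 11)(3) = 13.5 m/s
3–9 s: ½(11 + 10)(6) = 63 m/s
9–15 s: ½(10 + 2)(6) = 36 m/s
15–20 s: ½(2 + 11)(5) = 32.5 m/s
Δv = 145 m/s, so v(20) = -9 + (145) = 136 m/s.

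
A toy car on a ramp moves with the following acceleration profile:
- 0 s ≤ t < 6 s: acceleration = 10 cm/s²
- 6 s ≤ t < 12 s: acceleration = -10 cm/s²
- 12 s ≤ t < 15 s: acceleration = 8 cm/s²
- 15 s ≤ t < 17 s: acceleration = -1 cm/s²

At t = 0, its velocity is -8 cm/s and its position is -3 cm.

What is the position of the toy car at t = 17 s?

303 cm

On each constant-a segment, Δv = aΔt and Δx = v₀Δt + ½aΔt²; chain segment to segment.
0–6 s: v starts -8 cm/s; Δx = -8·6 + ½·10·6² = 132 cm; v ends 52 cm/s.
6–12 s: v starts 52 cm/s; Δx = 52·6 + ½·-10·6² = 132 cm; v ends -8 cm/s.
12–15 s: v starts -8 cm/s; Δx = -8·3 + ½·8·3² = 12 cm; v ends 16 cm/s.
15–17 s: v starts 16 cm/s; Δx = 16·2 + ½·-1·2² = 30 cm; v ends 14 cm/s.
x(17) = -3 + Σ Δx = 303 cm.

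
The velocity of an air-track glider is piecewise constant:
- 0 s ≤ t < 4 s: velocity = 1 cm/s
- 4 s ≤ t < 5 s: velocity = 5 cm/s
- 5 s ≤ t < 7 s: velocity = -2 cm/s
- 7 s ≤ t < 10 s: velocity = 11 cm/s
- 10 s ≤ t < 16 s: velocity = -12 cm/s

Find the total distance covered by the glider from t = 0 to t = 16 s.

118 cm

Total distance travelled is ∫|v| dt — sum the magnitudes of each area piece.
0–4 s: |1| × 4 = 4 cm
4–5 s: |5| × 1 = 5 cm
5–7 s: |-2| × 2 = 4 cm
7–10 s: |11| × 3 = 33 cm
10–16 s: |-12| × 6 = 72 cm
Total distance = 118 cm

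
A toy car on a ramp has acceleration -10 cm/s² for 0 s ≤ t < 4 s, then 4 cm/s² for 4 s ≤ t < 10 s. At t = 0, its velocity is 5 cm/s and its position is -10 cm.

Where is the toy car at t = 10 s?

-208 cm

On each constant-a segment, Δv = aΔt and Δx = v₀Δt + ½aΔt²; chain segment to segment.
0–4 s: v starts 5 cm/s; Δx = 5·4 + ½·-10·4² = -60 cm; v ends -35 cm/s.
4–10 s: v starts -35 cm/s; Δx = -35·6 + ½·4·6² = -138 cm; v ends -11 cm/s.
x(10) = -10 + Σ Δx = -208 cm.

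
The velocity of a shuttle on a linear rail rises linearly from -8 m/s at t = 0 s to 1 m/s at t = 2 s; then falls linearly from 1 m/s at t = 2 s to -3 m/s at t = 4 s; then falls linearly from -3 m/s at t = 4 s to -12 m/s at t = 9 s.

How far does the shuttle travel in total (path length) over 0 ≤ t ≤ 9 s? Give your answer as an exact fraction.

425/9 m

Total distance travelled is ∫|v| dt — sum the magnitudes of each area piece.
0–2 s: v = 0 at t = 16/9 s; triangle areas 64/9 + 1/9 = 65/9 m
2–4 s: v = 0 at t = 2.5 s; triangle areas 0.25 + 2.25 = 2.5 m
4–9 s: |½(-3 + -12)(5)| = 37.5 m
Total distance = 425/9 m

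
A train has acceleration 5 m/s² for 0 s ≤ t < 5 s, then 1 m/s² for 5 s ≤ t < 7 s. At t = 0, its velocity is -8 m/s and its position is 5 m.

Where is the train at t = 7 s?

On each constant-a segment, Δv = aΔt and Δx = v₀Δt + ½aΔt²; chain segment to segment.
0–5 s: v starts -8 m/s; Δx = -8·5 + ½·5·5² = 22.5 m; v ends 17 m/s.
5–7 s: v starts 17 m/s; Δx = 17·2 + ½·1·2² = 36 m; v ends 19 m/s.
x(7) = 5 + Σ Δx = 63.5 m.

63.5 m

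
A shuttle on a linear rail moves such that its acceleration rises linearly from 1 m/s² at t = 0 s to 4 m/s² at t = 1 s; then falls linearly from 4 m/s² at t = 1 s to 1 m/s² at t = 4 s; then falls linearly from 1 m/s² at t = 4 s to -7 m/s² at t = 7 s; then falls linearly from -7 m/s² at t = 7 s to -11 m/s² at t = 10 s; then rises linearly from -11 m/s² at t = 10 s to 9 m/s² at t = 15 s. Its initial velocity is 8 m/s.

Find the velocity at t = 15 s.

Δv equals the area under the a-t graph; then v = v₀ + Δv.
0–1 s: ½(1 + 4)(1) = 2.5 m/s
1–4 s: ½(4 + 1)(3) = 7.5 m/s
4–7 s: ½(1 + -7)(3) = -9 m/s
7–10 s: ½(-7 + -11)(3) = -27 m/s
10–15 s: ½(-11 + 9)(5) = -5 m/s
Δv = -31 m/s, so v(15) = 8 + (-31) = -23 m/s.

-23 m/s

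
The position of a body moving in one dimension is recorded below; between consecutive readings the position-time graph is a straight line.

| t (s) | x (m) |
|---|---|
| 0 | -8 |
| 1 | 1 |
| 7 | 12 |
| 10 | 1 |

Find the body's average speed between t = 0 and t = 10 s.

Average speed = (total path length)/(elapsed time); on a piecewise-linear x-t graph the path length is Σ|Δx|.
0–1 s: |Δx| = |1 − -8| = 9 m
1–7 s: |Δx| = |12 − 1| = 11 m
7–10 s: |Δx| = |1 − 12| = 11 m
Total path = 31 m; average speed = 31/10 = 3.1 m/s.

3.1 m/s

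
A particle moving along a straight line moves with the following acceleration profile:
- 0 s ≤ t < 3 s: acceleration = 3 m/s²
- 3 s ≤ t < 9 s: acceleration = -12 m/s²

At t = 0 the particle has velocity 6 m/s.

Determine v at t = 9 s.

Δv equals the area under the a-t graph; then v = v₀ + Δv.
0–3 s: 3 × 3 = 9 m/s
3–9 s: -12 × 6 = -72 m/s
Δv = -63 m/s, so v(9) = 6 + (-63) = -57 m/s.

-57 m/s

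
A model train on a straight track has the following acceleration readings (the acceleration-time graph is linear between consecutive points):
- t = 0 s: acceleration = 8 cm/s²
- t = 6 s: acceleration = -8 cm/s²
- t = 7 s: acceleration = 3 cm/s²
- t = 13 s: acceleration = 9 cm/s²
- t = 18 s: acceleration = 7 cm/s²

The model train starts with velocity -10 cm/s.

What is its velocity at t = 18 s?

Δv equals the area under the a-t graph; then v = v₀ + Δv.
0–6 s: ½(8 + -8)(6) = 0 cm/s
6–7 s: ½(-8 + 3)(1) = -2.5 cm/s
7–13 s: ½(3 + 9)(6) = 36 cm/s
13–18 s: ½(9 + 7)(5) = 40 cm/s
Δv = 73.5 cm/s, so v(18) = -10 + (73.5) = 63.5 cm/s.

63.5 cm/s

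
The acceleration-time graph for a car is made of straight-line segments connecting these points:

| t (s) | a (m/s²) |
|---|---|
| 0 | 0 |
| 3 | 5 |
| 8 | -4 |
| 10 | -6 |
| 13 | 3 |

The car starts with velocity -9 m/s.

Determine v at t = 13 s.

-13.5 m/s

Δv equals the area under the a-t graph; then v = v₀ + Δv.
0–3 s: ½(0 + 5)(3) = 7.5 m/s
3–8 s: ½(5 + -4)(5) = 2.5 m/s
8–10 s: ½(-4 + -6)(2) = -10 m/s
10–13 s: ½(-6 + 3)(3) = -4.5 m/s
Δv = -4.5 m/s, so v(13) = -9 + (-4.5) = -13.5 m/s.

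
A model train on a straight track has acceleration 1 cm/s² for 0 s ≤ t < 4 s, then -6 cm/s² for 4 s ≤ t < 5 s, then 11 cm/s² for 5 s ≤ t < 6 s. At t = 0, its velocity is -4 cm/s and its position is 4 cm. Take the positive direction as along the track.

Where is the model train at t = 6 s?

On each constant-a segment, Δv = aΔt and Δx = v₀Δt + ½aΔt²; chain segment to segment.
0–4 s: v starts -4 cm/s; Δx = -4·4 + ½·1·4² = -8 cm; v ends 0 cm/s.
4–5 s: v starts 0 cm/s; Δx = 0·1 + ½·-6·1² = -3 cm; v ends -6 cm/s.
5–6 s: v starts -6 cm/s; Δx = -6·1 + ½·11·1² = -0.5 cm; v ends 5 cm/s.
x(6) = 4 + Σ Δx = -7.5 cm.

-7.5 cm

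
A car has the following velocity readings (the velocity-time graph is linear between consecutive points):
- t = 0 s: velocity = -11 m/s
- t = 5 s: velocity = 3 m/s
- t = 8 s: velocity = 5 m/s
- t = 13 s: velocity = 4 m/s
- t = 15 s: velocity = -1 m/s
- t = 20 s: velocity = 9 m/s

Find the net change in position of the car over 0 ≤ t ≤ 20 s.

Net displacement equals the area under the velocity-time graph (areas below the axis count negative).
0–5 s: ½(-11 + 3)(5) = -20 m
5–8 s: ½(3 + 5)(3) = 12 m
8–13 s: ½(5 + 4)(5) = 22.5 m
13–15 s: ½(4 + -1)(2) = 3 m
15–20 s: ½(-1 + 9)(5) = 20 m
Net displacement = 37.5 m

37.5 m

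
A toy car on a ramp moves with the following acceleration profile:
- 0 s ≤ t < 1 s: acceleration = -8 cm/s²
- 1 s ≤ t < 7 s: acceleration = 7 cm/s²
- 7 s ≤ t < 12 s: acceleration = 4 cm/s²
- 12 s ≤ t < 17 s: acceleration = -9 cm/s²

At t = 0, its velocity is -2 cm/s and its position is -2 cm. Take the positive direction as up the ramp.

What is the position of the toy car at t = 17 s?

On each constant-a segment, Δv = aΔt and Δx = v₀Δt + ½aΔt²; chain segment to segment.
0–1 s: v starts -2 cm/s; Δx = -2·1 + ½·-8·1² = -6 cm; v ends -10 cm/s.
1–7 s: v starts -10 cm/s; Δx = -10·6 + ½·7·6² = 66 cm; v ends 32 cm/s.
7–12 s: v starts 32 cm/s; Δx = 32·5 + ½·4·5² = 210 cm; v ends 52 cm/s.
12–17 s: v starts 52 cm/s; Δx = 52·5 + ½·-9·5² = 147.5 cm; v ends 7 cm/s.
x(17) = -2 + Σ Δx = 415.5 cm.

415.5 cm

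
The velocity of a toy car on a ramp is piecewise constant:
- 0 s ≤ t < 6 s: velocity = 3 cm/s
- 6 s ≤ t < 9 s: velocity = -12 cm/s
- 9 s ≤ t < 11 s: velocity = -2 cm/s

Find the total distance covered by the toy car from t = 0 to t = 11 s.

58 cm

Distance (not displacement) is the total path length: add the absolute areas under v-t.
0–6 s: |3| × 6 = 18 cm
6–9 s: |-12| × 3 = 36 cm
9–11 s: |-2| × 2 = 4 cm
Total distance = 58 cm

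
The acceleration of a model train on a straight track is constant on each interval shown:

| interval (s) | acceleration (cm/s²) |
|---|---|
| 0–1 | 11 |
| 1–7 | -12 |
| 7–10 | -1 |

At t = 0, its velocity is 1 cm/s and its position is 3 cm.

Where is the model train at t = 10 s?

-319 cm

On each constant-a segment, Δv = aΔt and Δx = v₀Δt + ½aΔt²; chain segment to segment.
0–1 s: v starts 1 cm/s; Δx = 1·1 + ½·11·1² = 6.5 cm; v ends 12 cm/s.
1–7 s: v starts 12 cm/s; Δx = 12·6 + ½·-12·6² = -144 cm; v ends -60 cm/s.
7–10 s: v starts -60 cm/s; Δx = -60·3 + ½·-1·3² = -184.5 cm; v ends -63 cm/s.
x(10) = 3 + Σ Δx = -319 cm.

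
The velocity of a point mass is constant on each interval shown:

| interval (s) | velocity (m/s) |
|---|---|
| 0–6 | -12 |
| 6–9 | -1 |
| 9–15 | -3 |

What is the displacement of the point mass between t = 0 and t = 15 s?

Displacement is the signed area under the v-t curve.
0–6 s: -12 × 6 = -72 m
6–9 s: -1 × 3 = -3 m
9–15 s: -3 × 6 = -18 m
Net displacement = -93 m

-93 m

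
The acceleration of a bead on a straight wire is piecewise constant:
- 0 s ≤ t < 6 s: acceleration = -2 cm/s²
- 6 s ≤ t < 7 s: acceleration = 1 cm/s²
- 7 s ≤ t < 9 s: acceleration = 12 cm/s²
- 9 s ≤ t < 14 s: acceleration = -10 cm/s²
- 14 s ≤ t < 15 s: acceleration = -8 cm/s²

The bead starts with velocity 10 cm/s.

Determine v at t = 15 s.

Δv equals the area under the a-t graph; then v = v₀ + Δv.
0–6 s: -2 × 6 = -12 cm/s
6–7 s: 1 × 1 = 1 cm/s
7–9 s: 12 × 2 = 24 cm/s
9–14 s: -10 × 5 = -50 cm/s
14–15 s: -8 × 1 = -8 cm/s
Δv = -45 cm/s, so v(15) = 10 + (-45) = -35 cm/s.

-35 cm/s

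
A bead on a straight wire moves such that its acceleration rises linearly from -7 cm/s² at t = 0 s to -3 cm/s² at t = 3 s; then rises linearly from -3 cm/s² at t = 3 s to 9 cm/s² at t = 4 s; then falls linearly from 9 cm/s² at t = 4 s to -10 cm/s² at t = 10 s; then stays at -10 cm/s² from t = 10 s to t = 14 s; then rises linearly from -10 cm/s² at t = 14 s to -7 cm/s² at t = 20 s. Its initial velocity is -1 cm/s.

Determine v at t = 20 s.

Δv equals the area under the a-t graph; then v = v₀ + Δv.
0–3 s: ½(-7 + -3)(3) = -15 cm/s
3–4 s: ½(-3 + 9)(1) = 3 cm/s
4–10 s: ½(9 + -10)(6) = -3 cm/s
10–14 s: -10 × 4 = -40 cm/s
14–20 s: ½(-10 + -7)(6) = -51 cm/s
Δv = -106 cm/s, so v(20) = -1 + (-106) = -107 cm/s.

-107 cm/s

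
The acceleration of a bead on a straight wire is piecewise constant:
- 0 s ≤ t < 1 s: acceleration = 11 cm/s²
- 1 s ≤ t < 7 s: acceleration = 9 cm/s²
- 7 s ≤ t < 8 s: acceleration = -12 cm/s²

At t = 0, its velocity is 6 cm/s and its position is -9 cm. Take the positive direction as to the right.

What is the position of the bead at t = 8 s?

331.5 cm

On each constant-a segment, Δv = aΔt and Δx = v₀Δt + ½aΔt²; chain segment to segment.
0–1 s: v starts 6 cm/s; Δx = 6·1 + ½·11·1² = 11.5 cm; v ends 17 cm/s.
1–7 s: v starts 17 cm/s; Δx = 17·6 + ½·9·6² = 264 cm; v ends 71 cm/s.
7–8 s: v starts 71 cm/s; Δx = 71·1 + ½·-12·1² = 65 cm; v ends 59 cm/s.
x(8) = -9 + Σ Δx = 331.5 cm.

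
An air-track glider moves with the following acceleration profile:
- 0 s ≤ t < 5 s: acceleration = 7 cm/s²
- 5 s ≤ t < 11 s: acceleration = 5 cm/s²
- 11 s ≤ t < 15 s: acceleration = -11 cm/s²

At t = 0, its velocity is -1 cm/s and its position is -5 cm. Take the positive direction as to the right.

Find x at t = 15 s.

539.5 cm

On each constant-a segment, Δv = aΔt and Δx = v₀Δt + ½aΔt²; chain segment to segment.
0–5 s: v starts -1 cm/s; Δx = -1·5 + ½·7·5² = 82.5 cm; v ends 34 cm/s.
5–11 s: v starts 34 cm/s; Δx = 34·6 + ½·5·6² = 294 cm; v ends 64 cm/s.
11–15 s: v starts 64 cm/s; Δx = 64·4 + ½·-11·4² = 168 cm; v ends 20 cm/s.
x(15) = -5 + Σ Δx = 539.5 cm.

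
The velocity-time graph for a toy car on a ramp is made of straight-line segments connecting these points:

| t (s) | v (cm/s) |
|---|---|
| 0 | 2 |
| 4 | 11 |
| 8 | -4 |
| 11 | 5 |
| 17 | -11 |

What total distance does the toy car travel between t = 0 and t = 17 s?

78.475 cm

Total distance travelled is ∫|v| dt — sum the magnitudes of each area piece.
0–4 s: |½(2 + 11)(4)| = 26 cm
4–8 s: v = 0 at t = 104/15 s; triangle areas 242/15 + 32/15 = 274/15 cm
8–11 s: v = 0 at t = 28/3 s; triangle areas 8/3 + 25/6 = 41/6 cm
11–17 s: v = 0 at t = 12.875 s; triangle areas 4.6875 + 22.6875 = 27.375 cm
Total distance = 78.475 cm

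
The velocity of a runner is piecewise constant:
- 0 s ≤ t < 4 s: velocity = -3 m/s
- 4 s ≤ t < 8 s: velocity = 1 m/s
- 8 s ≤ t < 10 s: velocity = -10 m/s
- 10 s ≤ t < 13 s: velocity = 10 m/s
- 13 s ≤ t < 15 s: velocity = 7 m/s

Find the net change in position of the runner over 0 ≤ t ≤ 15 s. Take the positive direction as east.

Displacement is the signed area under the v-t curve.
0–4 s: -3 × 4 = -12 m
4–8 s: 1 × 4 = 4 m
8–10 s: -10 × 2 = -20 m
10–13 s: 10 × 3 = 30 m
13–15 s: 7 × 2 = 14 m
Net displacement = 16 m

16 m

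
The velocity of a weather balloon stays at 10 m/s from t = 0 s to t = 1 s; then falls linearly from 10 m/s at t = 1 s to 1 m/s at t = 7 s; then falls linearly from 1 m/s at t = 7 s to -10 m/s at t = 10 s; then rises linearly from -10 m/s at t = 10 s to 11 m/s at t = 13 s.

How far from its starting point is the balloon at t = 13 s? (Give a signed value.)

Displacement is the signed area under the v-t curve.
0–1 s: 10 × 1 = 10 m
1–7 s: ½(10 + 1)(6) = 33 m
7–10 s: ½(1 + -10)(3) = -13.5 m
10–13 s: ½(-10 + 11)(3) = 1.5 m
Net displacement = 31 m

31 m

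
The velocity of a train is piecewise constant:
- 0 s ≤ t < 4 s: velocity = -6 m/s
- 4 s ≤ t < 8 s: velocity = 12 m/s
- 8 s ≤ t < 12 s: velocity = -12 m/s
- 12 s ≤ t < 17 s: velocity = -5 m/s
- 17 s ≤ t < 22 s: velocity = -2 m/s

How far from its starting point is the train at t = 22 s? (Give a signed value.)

Net displacement equals the area under the velocity-time graph (areas below the axis count negative).
0–4 s: -6 × 4 = -24 m
4–8 s: 12 × 4 = 48 m
8–12 s: -12 × 4 = -48 m
12–17 s: -5 × 5 = -25 m
17–22 s: -2 × 5 = -10 m
Net displacement = -59 m

-59 m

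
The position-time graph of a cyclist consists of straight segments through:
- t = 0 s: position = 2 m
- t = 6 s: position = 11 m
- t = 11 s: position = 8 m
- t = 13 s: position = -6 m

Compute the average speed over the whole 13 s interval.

Average speed = (total path length)/(elapsed time); on a piecewise-linear x-t graph the path length is Σ|Δx|.
0–6 s: |Δx| = |11 − 2| = 9 m
6–11 s: |Δx| = |8 − 11| = 3 m
11–13 s: |Δx| = |-6 − 8| = 14 m
Total path = 26 m; average speed = 26/13 = 2 m/s.

2 m/s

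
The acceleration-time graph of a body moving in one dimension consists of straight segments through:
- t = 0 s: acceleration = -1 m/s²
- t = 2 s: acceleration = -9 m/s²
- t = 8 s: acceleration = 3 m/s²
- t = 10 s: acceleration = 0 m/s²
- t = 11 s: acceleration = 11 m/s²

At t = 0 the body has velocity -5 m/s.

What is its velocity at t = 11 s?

-24.5 m/s

Δv equals the area under the a-t graph; then v = v₀ + Δv.
0–2 s: ½(-1 + -9)(2) = -10 m/s
2–8 s: ½(-9 + 3)(6) = -18 m/s
8–10 s: ½(3 + 0)(2) = 3 m/s
10–11 s: ½(0 + 11)(1) = 5.5 m/s
Δv = -19.5 m/s, so v(11) = -5 + (-19.5) = -24.5 m/s.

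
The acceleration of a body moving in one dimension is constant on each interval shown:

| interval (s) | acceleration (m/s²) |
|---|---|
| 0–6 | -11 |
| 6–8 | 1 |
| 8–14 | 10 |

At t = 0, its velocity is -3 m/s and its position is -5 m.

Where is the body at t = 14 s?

-579 m

On each constant-a segment, Δv = aΔt and Δx = v₀Δt + ½aΔt²; chain segment to segment.
0–6 s: v starts -3 m/s; Δx = -3·6 + ½·-11·6² = -216 m; v ends -69 m/s.
6–8 s: v starts -69 m/s; Δx = -69·2 + ½·1·2² = -136 m; v ends -67 m/s.
8–14 s: v starts -67 m/s; Δx = -67·6 + ½·10·6² = -222 m; v ends -7 m/s.
x(14) = -5 + Σ Δx = -579 m.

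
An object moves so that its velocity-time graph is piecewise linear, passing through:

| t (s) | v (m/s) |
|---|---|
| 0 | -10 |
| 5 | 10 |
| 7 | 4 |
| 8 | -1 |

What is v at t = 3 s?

2 m/s

On 0–5 s the graph is linear from -10 to 10 m/s: v(3) = -10 + (10 − -10)·(3 − 0)/(5 − 0) = 2 m/s.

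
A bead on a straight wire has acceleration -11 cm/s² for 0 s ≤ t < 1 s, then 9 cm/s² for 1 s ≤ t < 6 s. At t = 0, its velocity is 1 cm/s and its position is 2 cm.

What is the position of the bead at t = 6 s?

60 cm

On each constant-a segment, Δv = aΔt and Δx = v₀Δt + ½aΔt²; chain segment to segment.
0–1 s: v starts 1 cm/s; Δx = 1·1 + ½·-11·1² = -4.5 cm; v ends -10 cm/s.
1–6 s: v starts -10 cm/s; Δx = -10·5 + ½·9·5² = 62.5 cm; v ends 35 cm/s.
x(6) = 2 + Σ Δx = 60 cm.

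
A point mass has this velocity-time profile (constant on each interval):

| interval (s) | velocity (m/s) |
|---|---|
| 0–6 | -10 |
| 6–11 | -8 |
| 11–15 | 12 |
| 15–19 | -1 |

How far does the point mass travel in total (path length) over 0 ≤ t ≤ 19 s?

152 m

Distance (not displacement) is the total path length: add the absolute areas under v-t.
0–6 s: |-10| × 6 = 60 m
6–11 s: |-8| × 5 = 40 m
11–15 s: |12| × 4 = 48 m
15–19 s: |-1| × 4 = 4 m
Total distance = 152 m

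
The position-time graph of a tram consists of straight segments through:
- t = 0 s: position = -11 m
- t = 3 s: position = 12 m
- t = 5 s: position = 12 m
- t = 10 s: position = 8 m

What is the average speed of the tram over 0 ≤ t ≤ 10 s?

2.7 m/s

Average speed = (total path length)/(elapsed time); on a piecewise-linear x-t graph the path length is Σ|Δx|.
0–3 s: |Δx| = |12 − -11| = 23 m
3–5 s: |Δx| = |12 − 12| = 0 m
5–10 s: |Δx| = |8 − 12| = 4 m
Total path = 27 m; average speed = 27/10 = 2.7 m/s.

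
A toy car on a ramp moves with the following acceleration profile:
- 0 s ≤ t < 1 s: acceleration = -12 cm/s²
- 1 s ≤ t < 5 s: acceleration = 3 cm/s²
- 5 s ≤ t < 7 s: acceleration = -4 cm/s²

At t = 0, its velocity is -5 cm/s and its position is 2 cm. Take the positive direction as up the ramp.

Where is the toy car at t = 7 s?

On each constant-a segment, Δv = aΔt and Δx = v₀Δt + ½aΔt²; chain segment to segment.
0–1 s: v starts -5 cm/s; Δx = -5·1 + ½·-12·1² = -11 cm; v ends -17 cm/s.
1–5 s: v starts -17 cm/s; Δx = -17·4 + ½·3·4² = -44 cm; v ends -5 cm/s.
5–7 s: v starts -5 cm/s; Δx = -5·2 + ½·-4·2² = -18 cm; v ends -13 cm/s.
x(7) = 2 + Σ Δx = -71 cm.

-71 cm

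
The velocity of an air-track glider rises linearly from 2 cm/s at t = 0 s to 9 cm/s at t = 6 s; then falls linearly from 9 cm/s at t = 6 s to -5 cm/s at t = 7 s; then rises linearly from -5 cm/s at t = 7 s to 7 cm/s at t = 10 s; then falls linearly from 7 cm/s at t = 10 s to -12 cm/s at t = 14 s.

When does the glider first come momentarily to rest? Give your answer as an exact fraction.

v changes sign on 6–7 s (from 9 to -5); the graph is linear there, so v = 0 at t = 6 + (-9)·(7 − 6)/(-5 − 9) = 93/14 s.

t = 93/14 s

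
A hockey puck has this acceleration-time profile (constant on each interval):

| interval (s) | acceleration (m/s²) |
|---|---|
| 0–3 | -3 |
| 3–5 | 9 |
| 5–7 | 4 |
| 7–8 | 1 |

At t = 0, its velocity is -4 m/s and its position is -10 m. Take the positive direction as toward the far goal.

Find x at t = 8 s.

On each constant-a segment, Δv = aΔt and Δx = v₀Δt + ½aΔt²; chain segment to segment.
0–3 s: v starts -4 m/s; Δx = -4·3 + ½·-3·3² = -25.5 m; v ends -13 m/s.
3–5 s: v starts -13 m/s; Δx = -13·2 + ½·9·2² = -8 m; v ends 5 m/s.
5–7 s: v starts 5 m/s; Δx = 5·2 + ½·4·2² = 18 m; v ends 13 m/s.
7–8 s: v starts 13 m/s; Δx = 13·1 + ½·1·1² = 13.5 m; v ends 14 m/s.
x(8) = -10 + Σ Δx = -12 m.

-12 m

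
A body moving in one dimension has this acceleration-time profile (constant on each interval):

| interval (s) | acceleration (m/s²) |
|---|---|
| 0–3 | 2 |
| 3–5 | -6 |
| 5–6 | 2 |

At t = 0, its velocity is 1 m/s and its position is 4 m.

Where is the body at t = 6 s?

On each constant-a segment, Δv = aΔt and Δx = v₀Δt + ½aΔt²; chain segment to segment.
0–3 s: v starts 1 m/s; Δx = 1·3 + ½·2·3² = 12 m; v ends 7 m/s.
3–5 s: v starts 7 m/s; Δx = 7·2 + ½·-6·2² = 2 m; v ends -5 m/s.
5–6 s: v starts -5 m/s; Δx = -5·1 + ½·2·1² = -4 m; v ends -3 m/s.
x(6) = 4 + Σ Δx = 14 m.

14 m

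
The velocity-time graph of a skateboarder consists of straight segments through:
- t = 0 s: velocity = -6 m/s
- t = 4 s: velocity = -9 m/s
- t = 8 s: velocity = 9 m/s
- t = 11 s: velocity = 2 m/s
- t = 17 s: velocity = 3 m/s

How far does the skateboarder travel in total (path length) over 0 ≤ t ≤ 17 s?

Distance (not displacement) is the total path length: add the absolute areas under v-t.
0–4 s: |½(-6 + -9)(4)| = 30 m
4–8 s: v = 0 at t = 6 s; triangle areas 9 + 9 = 18 m
8–11 s: |½(9 + 2)(3)| = 16.5 m
11–17 s: |½(2 + 3)(6)| = 15 m
Total distance = 79.5 m

79.5 m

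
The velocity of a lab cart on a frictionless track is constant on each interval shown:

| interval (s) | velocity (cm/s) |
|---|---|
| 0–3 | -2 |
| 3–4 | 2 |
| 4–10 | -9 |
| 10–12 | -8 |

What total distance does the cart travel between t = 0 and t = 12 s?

78 cm

Total distance travelled is ∫|v| dt — sum the magnitudes of each area piece.
0–3 s: |-2| × 3 = 6 cm
3–4 s: |2| × 1 = 2 cm
4–10 s: |-9| × 6 = 54 cm
10–12 s: |-8| × 2 = 16 cm
Total distance = 78 cm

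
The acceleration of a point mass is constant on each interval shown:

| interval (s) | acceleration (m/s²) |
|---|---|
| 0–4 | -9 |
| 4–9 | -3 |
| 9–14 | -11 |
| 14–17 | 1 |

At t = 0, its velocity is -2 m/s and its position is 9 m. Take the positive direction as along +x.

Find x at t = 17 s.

On each constant-a segment, Δv = aΔt and Δx = v₀Δt + ½aΔt²; chain segment to segment.
0–4 s: v starts -2 m/s; Δx = -2·4 + ½·-9·4² = -80 m; v ends -38 m/s.
4–9 s: v starts -38 m/s; Δx = -38·5 + ½·-3·5² = -227.5 m; v ends -53 m/s.
9–14 s: v starts -53 m/s; Δx = -53·5 + ½·-11·5² = -402.5 m; v ends -108 m/s.
14–17 s: v starts -108 m/s; Δx = -108·3 + ½·1·3² = -319.5 m; v ends -105 m/s.
x(17) = 9 + Σ Δx = -1020.5 m.

-1020.5 m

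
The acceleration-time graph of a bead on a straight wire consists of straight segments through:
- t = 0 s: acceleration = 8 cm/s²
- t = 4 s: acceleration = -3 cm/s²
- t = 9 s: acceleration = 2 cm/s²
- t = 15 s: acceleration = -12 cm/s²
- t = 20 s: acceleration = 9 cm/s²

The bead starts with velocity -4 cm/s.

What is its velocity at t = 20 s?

-34 cm/s

Δv equals the area under the a-t graph; then v = v₀ + Δv.
0–4 s: ½(8 + -3)(4) = 10 cm/s
4–9 s: ½(-3 + 2)(5) = -2.5 cm/s
9–15 s: ½(2 + -12)(6) = -30 cm/s
15–20 s: ½(-12 + 9)(5) = -7.5 cm/s
Δv = -30 cm/s, so v(20) = -4 + (-30) = -34 cm/s.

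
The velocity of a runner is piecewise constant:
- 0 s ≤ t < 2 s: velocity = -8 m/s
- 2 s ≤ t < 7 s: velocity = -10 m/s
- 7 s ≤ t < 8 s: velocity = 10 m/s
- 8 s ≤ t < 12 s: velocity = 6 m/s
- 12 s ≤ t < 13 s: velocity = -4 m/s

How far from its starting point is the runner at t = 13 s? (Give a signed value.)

Net displacement equals the area under the velocity-time graph (areas below the axis count negative).
0–2 s: -8 × 2 = -16 m
2–7 s: -10 × 5 = -50 m
7–8 s: 10 × 1 = 10 m
8–12 s: 6 × 4 = 24 m
12–13 s: -4 × 1 = -4 m
Net displacement = -36 m

-36 m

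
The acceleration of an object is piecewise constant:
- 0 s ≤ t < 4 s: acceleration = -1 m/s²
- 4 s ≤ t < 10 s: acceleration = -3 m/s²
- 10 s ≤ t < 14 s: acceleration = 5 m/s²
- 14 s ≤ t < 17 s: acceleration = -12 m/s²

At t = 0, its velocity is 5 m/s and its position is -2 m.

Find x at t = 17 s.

-111 m

On each constant-a segment, Δv = aΔt and Δx = v₀Δt + ½aΔt²; chain segment to segment.
0–4 s: v starts 5 m/s; Δx = 5·4 + ½·-1·4² = 12 m; v ends 1 m/s.
4–10 s: v starts 1 m/s; Δx = 1·6 + ½·-3·6² = -48 m; v ends -17 m/s.
10–14 s: v starts -17 m/s; Δx = -17·4 + ½·5·4² = -28 m; v ends 3 m/s.
14–17 s: v starts 3 m/s; Δx = 3·3 + ½·-12·3² = -45 m; v ends -33 m/s.
x(17) = -2 + Σ Δx = -111 m.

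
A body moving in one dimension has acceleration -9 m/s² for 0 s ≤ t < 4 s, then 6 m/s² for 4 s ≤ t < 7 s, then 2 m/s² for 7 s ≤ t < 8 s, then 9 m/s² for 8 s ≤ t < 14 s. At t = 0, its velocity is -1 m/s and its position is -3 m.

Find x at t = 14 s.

On each constant-a segment, Δv = aΔt and Δx = v₀Δt + ½aΔt²; chain segment to segment.
0–4 s: v starts -1 m/s; Δx = -1·4 + ½·-9·4² = -76 m; v ends -37 m/s.
4–7 s: v starts -37 m/s; Δx = -37·3 + ½·6·3² = -84 m; v ends -19 m/s.
7–8 s: v starts -19 m/s; Δx = -19·1 + ½·2·1² = -18 m; v ends -17 m/s.
8–14 s: v starts -17 m/s; Δx = -17·6 + ½·9·6² = 60 m; v ends 37 m/s.
x(14) = -3 + Σ Δx = -121 m.

-121 m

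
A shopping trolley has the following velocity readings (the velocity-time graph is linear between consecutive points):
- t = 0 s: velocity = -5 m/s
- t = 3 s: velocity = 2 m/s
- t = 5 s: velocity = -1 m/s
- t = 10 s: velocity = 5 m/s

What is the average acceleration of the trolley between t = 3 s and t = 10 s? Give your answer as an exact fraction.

3/7 m/s²

Average acceleration = Δv/Δt = (5 − 2)/(10 − 3) = 3/7 m/s².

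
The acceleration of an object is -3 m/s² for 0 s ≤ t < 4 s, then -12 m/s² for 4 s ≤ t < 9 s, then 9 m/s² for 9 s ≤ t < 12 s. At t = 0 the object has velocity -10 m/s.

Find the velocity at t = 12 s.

-55 m/s

Δv equals the area under the a-t graph; then v = v₀ + Δv.
0–4 s: -3 × 4 = -12 m/s
4–9 s: -12 × 5 = -60 m/s
9–12 s: 9 × 3 = 27 m/s
Δv = -45 m/s, so v(12) = -10 + (-45) = -55 m/s.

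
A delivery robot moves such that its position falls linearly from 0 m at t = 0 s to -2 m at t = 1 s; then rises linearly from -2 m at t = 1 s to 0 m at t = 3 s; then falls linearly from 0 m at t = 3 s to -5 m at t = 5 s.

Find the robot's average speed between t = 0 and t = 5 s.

Average speed = (total path length)/(elapsed time); on a piecewise-linear x-t graph the path length is Σ|Δx|.
0–1 s: |Δx| = |-2 − 0| = 2 m
1–3 s: |Δx| = |0 − -2| = 2 m
3–5 s: |Δx| = |-5 − 0| = 5 m
Total path = 9 m; average speed = 9/5 = 1.8 m/s.

1.8 m/s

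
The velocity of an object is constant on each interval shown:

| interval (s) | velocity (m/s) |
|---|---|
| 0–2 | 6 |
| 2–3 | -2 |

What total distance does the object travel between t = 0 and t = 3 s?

Total distance travelled is ∫|v| dt — sum the magnitudes of each area piece.
0–2 s: |6| × 2 = 12 m
2–3 s: |-2| × 1 = 2 m
Total distance = 14 m

14 m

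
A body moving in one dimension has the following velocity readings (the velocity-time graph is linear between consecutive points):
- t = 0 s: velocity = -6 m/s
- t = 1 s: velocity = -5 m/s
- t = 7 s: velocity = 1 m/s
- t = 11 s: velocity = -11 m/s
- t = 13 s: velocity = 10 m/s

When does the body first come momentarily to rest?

t = 6 s

v changes sign on 1–7 s (from -5 to 1); the graph is linear there, so v = 0 at t = 1 + (5)·(7 − 1)/(1 − -5) = 6 s.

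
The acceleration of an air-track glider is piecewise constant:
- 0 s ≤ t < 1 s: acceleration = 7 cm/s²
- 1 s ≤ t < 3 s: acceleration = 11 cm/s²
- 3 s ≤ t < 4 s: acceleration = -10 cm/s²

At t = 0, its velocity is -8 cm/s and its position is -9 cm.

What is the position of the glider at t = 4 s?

On each constant-a segment, Δv = aΔt and Δx = v₀Δt + ½aΔt²; chain segment to segment.
0–1 s: v starts -8 cm/s; Δx = -8·1 + ½·7·1² = -4.5 cm; v ends -1 cm/s.
1–3 s: v starts -1 cm/s; Δx = -1·2 + ½·11·2² = 20 cm; v ends 21 cm/s.
3–4 s: v starts 21 cm/s; Δx = 21·1 + ½·-10·1² = 16 cm; v ends 11 cm/s.
x(4) = -9 + Σ Δx = 22.5 cm.

22.5 cm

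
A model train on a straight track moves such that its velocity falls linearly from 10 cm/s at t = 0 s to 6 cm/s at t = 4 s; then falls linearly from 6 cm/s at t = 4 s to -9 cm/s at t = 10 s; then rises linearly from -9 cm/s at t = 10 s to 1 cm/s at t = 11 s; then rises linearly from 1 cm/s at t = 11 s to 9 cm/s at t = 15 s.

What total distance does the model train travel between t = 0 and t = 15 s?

79.5 cm

Total distance travelled is ∫|v| dt — sum the magnitudes of each area piece.
0–4 s: |½(10 + 6)(4)| = 32 cm
4–10 s: v = 0 at t = 6.4 s; triangle areas 7.2 + 16.2 = 23.4 cm
10–11 s: v = 0 at t = 10.9 s; triangle areas 4.05 + 0.05 = 4.1 cm
11–15 s: |½(1 + 9)(4)| = 20 cm
Total distance = 79.5 cm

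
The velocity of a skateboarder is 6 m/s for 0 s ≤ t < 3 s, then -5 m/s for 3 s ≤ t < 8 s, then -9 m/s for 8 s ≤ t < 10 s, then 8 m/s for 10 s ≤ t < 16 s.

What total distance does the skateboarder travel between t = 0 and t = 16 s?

109 m

Distance (not displacement) is the total path length: add the absolute areas under v-t.
0–3 s: |6| × 3 = 18 m
3–8 s: |-5| × 5 = 25 m
8–10 s: |-9| × 2 = 18 m
10–16 s: |8| × 6 = 48 m
Total distance = 109 m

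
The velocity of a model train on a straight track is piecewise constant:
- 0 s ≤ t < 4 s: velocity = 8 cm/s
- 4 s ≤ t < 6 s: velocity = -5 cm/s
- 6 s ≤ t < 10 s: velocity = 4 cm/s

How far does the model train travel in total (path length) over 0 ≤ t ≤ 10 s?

58 cm

Distance (not displacement) is the total path length: add the absolute areas under v-t.
0–4 s: |8| × 4 = 32 cm
4–6 s: |-5| × 2 = 10 cm
6–10 s: |4| × 4 = 16 cm
Total distance = 58 cm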